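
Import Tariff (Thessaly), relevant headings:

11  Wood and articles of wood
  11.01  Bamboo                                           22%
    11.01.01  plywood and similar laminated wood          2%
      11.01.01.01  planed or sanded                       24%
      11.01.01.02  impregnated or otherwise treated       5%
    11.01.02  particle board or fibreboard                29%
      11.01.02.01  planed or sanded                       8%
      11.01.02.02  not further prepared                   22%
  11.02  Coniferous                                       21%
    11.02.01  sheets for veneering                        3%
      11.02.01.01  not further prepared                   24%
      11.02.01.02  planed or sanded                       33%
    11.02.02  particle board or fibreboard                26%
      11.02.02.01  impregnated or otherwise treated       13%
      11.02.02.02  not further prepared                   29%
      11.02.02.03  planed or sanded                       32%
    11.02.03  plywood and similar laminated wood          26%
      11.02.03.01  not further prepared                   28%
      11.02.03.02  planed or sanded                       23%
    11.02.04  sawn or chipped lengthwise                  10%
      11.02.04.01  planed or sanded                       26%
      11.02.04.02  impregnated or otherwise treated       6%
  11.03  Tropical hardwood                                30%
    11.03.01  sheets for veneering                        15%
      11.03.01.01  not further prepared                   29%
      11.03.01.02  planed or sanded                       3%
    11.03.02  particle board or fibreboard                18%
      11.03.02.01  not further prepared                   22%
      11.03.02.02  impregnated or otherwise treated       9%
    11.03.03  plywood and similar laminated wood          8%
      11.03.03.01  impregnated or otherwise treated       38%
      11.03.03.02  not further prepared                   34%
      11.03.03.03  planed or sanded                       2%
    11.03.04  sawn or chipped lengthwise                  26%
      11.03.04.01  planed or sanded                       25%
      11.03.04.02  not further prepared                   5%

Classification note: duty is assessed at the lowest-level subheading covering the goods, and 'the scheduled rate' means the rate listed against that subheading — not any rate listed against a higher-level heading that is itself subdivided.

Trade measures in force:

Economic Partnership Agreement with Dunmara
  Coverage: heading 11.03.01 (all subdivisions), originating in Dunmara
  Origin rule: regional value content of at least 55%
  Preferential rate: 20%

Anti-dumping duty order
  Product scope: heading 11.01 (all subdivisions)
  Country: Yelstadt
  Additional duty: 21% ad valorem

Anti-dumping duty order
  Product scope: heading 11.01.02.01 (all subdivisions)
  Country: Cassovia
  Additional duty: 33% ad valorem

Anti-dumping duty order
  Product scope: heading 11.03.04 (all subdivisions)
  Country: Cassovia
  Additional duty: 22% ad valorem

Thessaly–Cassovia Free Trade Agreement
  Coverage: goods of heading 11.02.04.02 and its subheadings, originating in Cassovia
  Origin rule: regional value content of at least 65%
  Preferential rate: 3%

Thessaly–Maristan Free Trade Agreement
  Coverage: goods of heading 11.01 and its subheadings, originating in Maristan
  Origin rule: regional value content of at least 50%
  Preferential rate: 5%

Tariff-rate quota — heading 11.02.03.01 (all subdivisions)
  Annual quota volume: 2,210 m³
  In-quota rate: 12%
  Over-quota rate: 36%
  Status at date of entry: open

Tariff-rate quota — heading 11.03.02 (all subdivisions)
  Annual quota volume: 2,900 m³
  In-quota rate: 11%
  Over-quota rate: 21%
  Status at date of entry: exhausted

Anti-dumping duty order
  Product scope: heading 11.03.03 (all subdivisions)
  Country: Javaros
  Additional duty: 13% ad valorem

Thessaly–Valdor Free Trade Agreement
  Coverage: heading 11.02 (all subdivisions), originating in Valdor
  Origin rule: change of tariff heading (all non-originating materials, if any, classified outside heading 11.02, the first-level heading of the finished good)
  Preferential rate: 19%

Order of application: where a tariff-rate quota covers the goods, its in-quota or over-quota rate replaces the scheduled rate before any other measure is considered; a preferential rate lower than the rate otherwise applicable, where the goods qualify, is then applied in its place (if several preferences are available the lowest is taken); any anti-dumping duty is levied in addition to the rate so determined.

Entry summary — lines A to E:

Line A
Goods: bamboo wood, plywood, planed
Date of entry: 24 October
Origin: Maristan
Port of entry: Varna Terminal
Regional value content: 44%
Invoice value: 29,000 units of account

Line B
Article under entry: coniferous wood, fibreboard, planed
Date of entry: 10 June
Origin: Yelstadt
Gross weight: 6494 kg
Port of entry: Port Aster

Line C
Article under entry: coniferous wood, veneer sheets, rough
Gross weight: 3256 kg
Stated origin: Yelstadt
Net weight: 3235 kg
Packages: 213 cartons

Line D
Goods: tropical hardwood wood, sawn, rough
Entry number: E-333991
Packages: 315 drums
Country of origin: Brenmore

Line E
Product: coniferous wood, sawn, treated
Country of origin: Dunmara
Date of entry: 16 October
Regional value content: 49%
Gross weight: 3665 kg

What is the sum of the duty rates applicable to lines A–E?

Line A: bamboo → 11.01; plywood → 11.01.01; planed → 11.01.01.01. Scheduled 24%. Maristan agreement on 11.01: RVC < 50%. → 24%.
Line B: coniferous → 11.02; fibreboard → 11.02.02; planed → 11.02.02.03. Scheduled 32%. No special measure applies. → 32%.
Line C: coniferous → 11.02; veneer sheets → 11.02.01; rough → 11.02.01.01. Scheduled 24%. No special measure applies. → 24%.
Line D: tropical hardwood → 11.03; sawn → 11.03.04; rough → 11.03.04.02. Scheduled 5%. No special measure applies. → 5%.
Line E: coniferous → 11.02; sawn → 11.02.04; treated → 11.02.04.02. Scheduled 6%. Dunmara agreement on 11.03.01: 11.02.04.02 not covered. → 6%.
Sum: 24% + 32% + 24% + 5% + 6% = 91%.

91%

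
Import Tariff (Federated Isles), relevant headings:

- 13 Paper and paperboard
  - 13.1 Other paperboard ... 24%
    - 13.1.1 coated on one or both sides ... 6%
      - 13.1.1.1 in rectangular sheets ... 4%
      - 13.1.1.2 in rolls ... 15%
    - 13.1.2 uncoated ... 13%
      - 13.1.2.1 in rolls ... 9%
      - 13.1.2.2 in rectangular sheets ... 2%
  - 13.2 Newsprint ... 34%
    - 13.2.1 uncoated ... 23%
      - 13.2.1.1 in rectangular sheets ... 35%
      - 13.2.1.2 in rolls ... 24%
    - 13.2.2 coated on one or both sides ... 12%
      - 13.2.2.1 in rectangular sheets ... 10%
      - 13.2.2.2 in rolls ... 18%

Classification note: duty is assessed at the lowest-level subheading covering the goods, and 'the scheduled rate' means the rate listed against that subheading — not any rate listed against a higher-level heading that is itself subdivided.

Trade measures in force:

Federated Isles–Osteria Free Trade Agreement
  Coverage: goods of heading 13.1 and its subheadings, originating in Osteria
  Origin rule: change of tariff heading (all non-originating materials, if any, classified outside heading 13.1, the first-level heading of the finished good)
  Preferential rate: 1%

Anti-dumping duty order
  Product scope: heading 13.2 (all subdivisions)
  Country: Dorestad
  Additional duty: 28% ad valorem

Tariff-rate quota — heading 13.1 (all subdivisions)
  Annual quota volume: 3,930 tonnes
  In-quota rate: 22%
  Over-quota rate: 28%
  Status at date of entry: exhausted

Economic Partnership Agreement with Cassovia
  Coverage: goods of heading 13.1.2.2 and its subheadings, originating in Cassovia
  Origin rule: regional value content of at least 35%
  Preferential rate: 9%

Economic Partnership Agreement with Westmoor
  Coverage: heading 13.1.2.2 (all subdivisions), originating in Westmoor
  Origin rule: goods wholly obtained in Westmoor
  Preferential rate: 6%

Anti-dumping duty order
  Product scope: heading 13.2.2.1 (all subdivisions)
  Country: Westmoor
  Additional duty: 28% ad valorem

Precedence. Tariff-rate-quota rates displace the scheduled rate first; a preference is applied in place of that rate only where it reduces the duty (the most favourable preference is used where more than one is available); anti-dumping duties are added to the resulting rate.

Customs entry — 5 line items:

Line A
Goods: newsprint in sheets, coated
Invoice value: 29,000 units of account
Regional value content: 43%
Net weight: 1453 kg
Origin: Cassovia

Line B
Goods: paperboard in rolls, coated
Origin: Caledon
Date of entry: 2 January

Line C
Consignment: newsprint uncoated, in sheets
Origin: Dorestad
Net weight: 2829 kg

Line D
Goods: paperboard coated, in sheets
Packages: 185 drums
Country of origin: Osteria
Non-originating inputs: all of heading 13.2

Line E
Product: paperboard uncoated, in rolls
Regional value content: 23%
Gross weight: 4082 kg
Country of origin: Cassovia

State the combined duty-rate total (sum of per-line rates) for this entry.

Line A: newsprint → 13.2; coated → 13.2.2; in sheets → 13.2.2.1. Scheduled 10%. Cassovia agreement on 13.1.2.2: 13.2.2.1 not covered. → 10%.
Line B: paperboard → 13.1; coated → 13.1.1; in rolls → 13.1.1.2. Scheduled 15%. quota on 13.1 exhausted → over-quota 28%. → 28%.
Line C: newsprint → 13.2; uncoated → 13.2.1; in sheets → 13.2.1.1. Scheduled 35%. anti-dumping (Dorestad, 13.2): +28%; total 35% + 28% = 63%. → 63%.
Line D: paperboard → 13.1; coated → 13.1.1; in sheets → 13.1.1.1. Scheduled 4%. quota on 13.1 exhausted → over-quota 28%; Osteria agreement on 13.1: CTH met → 1% available; preferential 1%. → 1%.
Line E: paperboard → 13.1; uncoated → 13.1.2; in rolls → 13.1.2.1. Scheduled 9%. quota on 13.1 exhausted → over-quota 28%; Cassovia agreement on 13.1.2.2: 13.1.2.1 not covered. → 28%.
Sum: 10% + 28% + 63% + 1% + 28% = 130%.

130%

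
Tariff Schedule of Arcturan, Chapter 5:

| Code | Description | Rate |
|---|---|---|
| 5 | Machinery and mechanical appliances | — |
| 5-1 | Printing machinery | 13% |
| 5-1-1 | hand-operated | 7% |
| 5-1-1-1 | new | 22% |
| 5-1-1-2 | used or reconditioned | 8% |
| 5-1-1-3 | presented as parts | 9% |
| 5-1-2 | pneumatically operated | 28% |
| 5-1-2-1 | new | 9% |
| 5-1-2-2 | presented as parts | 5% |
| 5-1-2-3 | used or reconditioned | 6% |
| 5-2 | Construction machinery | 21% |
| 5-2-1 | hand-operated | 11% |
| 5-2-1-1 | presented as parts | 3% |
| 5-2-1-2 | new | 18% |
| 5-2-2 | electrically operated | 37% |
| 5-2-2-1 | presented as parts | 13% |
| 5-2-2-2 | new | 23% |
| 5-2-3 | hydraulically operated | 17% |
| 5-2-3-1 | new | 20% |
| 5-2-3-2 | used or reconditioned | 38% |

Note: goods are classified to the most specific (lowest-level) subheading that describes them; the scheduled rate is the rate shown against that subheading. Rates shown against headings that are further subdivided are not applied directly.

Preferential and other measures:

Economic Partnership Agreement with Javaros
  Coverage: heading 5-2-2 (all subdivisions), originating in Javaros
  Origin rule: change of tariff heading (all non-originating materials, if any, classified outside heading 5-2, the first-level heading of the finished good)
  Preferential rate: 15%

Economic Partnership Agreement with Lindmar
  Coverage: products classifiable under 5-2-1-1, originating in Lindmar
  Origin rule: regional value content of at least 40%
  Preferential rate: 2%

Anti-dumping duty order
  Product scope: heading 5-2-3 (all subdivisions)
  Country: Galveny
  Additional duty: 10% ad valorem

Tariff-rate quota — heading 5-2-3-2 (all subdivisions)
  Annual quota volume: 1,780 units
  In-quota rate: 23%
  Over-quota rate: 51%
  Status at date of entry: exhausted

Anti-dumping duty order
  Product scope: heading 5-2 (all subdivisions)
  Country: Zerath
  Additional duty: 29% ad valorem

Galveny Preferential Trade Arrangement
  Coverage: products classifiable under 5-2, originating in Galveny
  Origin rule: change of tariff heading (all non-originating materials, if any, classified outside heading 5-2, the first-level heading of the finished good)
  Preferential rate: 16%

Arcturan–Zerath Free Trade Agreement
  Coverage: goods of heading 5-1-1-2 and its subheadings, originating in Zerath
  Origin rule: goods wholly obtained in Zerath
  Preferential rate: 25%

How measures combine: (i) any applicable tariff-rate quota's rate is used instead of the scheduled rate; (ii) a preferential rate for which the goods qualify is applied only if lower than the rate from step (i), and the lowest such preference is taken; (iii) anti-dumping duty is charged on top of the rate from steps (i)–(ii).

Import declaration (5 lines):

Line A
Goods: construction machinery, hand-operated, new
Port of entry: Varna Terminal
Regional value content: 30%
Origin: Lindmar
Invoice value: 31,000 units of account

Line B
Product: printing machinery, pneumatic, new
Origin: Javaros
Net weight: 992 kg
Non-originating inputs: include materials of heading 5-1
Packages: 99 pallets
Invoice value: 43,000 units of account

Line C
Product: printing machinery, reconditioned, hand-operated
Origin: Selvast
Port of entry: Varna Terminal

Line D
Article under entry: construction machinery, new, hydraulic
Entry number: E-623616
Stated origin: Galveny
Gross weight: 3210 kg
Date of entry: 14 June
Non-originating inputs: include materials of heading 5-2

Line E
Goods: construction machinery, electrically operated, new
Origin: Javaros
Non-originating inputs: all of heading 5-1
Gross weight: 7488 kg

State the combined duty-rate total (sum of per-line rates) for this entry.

Line A: construction → 5-2; hand-operated → 5-2-1; new → 5-2-1-2. Scheduled 18%. Lindmar agreement on 5-2-1-1: 5-2-1-2 not covered. → 18%.
Line B: printing → 5-1; pneumatic → 5-1-2; new → 5-1-2-1. Scheduled 9%. Javaros agreement on 5-2-2: 5-1-2-1 not covered. → 9%.
Line C: printing → 5-1; hand-operated → 5-1-1; reconditioned → 5-1-1-2. Scheduled 8%. No special measure applies. → 8%.
Line D: construction → 5-2; hydraulic → 5-2-3; new → 5-2-3-1. Scheduled 20%. Galveny agreement on 5-2: CTH not met; anti-dumping (Galveny, 5-2-3): +10%; total 20% + 10% = 30%. → 30%.
Line E: construction → 5-2; electrically operated → 5-2-2; new → 5-2-2-2. Scheduled 23%. Javaros agreement on 5-2-2: CTH met → 15% available; preferential 15%. → 15%.
Sum: 18% + 9% + 8% + 30% + 15% = 80%.

80%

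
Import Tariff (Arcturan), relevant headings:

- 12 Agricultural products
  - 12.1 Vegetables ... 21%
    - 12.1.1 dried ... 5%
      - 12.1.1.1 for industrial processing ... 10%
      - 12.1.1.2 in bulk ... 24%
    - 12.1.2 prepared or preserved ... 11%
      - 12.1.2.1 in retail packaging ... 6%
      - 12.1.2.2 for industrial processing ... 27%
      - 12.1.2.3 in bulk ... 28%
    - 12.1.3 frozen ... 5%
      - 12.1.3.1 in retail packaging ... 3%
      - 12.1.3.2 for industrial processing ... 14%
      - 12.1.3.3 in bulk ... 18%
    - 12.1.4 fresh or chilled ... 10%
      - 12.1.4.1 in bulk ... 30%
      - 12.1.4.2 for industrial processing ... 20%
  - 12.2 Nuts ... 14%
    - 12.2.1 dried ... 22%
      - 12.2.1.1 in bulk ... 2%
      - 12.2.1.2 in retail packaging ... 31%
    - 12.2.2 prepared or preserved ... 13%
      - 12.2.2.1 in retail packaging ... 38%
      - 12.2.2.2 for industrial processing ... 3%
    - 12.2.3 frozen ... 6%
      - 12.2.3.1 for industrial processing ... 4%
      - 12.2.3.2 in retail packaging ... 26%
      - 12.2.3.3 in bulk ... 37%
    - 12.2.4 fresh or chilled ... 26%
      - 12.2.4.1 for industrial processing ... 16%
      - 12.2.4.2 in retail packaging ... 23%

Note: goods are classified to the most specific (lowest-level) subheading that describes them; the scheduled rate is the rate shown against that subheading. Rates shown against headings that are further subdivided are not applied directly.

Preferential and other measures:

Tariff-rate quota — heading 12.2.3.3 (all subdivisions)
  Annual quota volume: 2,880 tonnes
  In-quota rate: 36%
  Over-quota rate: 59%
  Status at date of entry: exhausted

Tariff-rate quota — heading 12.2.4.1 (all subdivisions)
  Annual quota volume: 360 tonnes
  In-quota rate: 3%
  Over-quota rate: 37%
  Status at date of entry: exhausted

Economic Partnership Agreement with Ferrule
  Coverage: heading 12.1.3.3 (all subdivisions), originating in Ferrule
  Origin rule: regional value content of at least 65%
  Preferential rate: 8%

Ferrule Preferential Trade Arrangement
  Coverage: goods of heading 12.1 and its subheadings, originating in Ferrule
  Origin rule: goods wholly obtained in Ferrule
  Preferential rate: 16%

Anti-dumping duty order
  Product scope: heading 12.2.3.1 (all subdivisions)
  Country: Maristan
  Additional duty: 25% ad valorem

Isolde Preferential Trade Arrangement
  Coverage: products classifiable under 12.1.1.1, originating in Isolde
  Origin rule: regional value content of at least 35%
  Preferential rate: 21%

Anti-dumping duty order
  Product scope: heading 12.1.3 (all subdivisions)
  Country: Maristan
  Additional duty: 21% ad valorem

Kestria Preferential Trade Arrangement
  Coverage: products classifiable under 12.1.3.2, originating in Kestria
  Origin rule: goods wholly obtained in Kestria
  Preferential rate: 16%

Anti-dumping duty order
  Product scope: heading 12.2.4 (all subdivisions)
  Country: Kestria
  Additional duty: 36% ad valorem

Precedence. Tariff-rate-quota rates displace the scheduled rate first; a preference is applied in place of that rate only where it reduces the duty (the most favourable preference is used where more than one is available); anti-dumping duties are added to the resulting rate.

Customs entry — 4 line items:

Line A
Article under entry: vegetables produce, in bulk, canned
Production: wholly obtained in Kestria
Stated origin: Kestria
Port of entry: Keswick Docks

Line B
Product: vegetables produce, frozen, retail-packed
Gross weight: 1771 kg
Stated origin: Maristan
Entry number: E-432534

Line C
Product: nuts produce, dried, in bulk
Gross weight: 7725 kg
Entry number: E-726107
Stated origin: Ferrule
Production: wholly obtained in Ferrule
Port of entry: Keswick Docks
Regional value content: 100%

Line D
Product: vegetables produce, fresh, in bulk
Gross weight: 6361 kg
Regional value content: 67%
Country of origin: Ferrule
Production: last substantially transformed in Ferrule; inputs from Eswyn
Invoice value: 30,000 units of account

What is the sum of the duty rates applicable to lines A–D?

84%

Line A: vegetables → 12.1; canned → 12.1.2; in bulk → 12.1.2.3. Scheduled 28%. Kestria agreement on 12.1.3.2: 12.1.2.3 not covered. → 28%.
Line B: vegetables → 12.1; frozen → 12.1.3; retail-packed → 12.1.3.1. Scheduled 3%. anti-dumping (Maristan, 12.1.3): +21%; total 3% + 21% = 24%. → 24%.
Line C: nuts → 12.2; dried → 12.2.1; in bulk → 12.2.1.1. Scheduled 2%. Ferrule agreement on 12.1.3.3: 12.2.1.1 not covered; Ferrule agreement on 12.1: 12.2.1.1 not covered. → 2%.
Line D: vegetables → 12.1; fresh → 12.1.4; in bulk → 12.1.4.1. Scheduled 30%. Ferrule agreement on 12.1.3.3: 12.1.4.1 not covered; Ferrule agreement on 12.1: not wholly obtained. → 30%.
Sum: 28% + 24% + 2% + 30% = 84%.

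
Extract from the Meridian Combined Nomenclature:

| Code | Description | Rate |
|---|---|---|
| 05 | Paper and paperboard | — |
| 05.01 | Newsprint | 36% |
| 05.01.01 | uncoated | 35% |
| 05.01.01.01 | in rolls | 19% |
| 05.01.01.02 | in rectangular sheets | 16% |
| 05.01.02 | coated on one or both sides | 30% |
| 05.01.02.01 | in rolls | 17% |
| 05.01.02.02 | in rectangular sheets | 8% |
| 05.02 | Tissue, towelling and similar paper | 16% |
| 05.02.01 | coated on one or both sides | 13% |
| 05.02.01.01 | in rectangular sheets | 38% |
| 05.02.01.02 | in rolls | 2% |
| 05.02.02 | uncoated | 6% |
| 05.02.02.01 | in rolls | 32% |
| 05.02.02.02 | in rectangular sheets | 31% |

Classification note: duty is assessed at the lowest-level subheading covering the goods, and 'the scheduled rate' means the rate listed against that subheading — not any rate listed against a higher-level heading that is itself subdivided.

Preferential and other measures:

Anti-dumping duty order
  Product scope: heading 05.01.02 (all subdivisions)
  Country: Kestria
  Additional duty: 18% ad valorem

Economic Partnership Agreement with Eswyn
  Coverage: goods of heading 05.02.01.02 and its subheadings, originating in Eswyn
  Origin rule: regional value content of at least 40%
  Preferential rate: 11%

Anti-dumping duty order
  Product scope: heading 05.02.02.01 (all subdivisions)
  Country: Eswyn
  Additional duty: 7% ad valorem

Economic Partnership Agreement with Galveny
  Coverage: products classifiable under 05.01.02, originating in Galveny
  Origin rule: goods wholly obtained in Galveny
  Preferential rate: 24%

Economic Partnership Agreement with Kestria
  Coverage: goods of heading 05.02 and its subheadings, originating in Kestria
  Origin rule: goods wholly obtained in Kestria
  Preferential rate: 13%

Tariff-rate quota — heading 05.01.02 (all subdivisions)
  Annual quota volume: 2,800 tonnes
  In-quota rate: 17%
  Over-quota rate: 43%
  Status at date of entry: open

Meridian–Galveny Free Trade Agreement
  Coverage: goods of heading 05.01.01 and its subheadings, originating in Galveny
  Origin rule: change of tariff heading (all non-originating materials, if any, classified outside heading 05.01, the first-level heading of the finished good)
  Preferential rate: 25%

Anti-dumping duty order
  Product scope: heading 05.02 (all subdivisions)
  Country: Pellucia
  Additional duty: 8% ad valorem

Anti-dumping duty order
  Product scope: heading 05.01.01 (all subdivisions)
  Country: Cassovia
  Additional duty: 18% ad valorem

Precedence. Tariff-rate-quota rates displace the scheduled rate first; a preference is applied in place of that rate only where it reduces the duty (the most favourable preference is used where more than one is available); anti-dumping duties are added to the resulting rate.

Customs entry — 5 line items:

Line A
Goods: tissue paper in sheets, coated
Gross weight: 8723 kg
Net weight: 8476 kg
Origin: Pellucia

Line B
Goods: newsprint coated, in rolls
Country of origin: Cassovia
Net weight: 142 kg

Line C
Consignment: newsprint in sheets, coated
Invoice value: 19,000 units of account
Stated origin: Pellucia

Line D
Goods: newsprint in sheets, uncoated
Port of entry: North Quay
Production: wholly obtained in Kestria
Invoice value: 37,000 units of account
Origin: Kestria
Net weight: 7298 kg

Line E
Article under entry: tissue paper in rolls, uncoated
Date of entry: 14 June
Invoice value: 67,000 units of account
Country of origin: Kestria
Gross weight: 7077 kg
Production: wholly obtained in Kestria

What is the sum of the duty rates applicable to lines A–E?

Line A: tissue paper → 05.02; coated → 05.02.01; in sheets → 05.02.01.01. Scheduled 38%. anti-dumping (Pellucia, 05.02): +8%; total 38% + 8% = 46%. → 46%.
Line B: newsprint → 05.01; coated → 05.01.02; in rolls → 05.01.02.01. Scheduled 17%. quota on 05.01.02 open → in-quota 17%. → 17%.
Line C: newsprint → 05.01; coated → 05.01.02; in sheets → 05.01.02.02. Scheduled 8%. quota on 05.01.02 open → in-quota 17%. → 17%.
Line D: newsprint → 05.01; uncoated → 05.01.01; in sheets → 05.01.01.02. Scheduled 16%. Kestria agreement on 05.02: 05.01.01.02 not covered. → 16%.
Line E: tissue paper → 05.02; uncoated → 05.02.02; in rolls → 05.02.02.01. Scheduled 32%. Kestria agreement on 05.02: wholly obtained → 13% available; preferential 13%. → 13%.
Sum: 46% + 17% + 17% + 16% + 13% = 109%.

109%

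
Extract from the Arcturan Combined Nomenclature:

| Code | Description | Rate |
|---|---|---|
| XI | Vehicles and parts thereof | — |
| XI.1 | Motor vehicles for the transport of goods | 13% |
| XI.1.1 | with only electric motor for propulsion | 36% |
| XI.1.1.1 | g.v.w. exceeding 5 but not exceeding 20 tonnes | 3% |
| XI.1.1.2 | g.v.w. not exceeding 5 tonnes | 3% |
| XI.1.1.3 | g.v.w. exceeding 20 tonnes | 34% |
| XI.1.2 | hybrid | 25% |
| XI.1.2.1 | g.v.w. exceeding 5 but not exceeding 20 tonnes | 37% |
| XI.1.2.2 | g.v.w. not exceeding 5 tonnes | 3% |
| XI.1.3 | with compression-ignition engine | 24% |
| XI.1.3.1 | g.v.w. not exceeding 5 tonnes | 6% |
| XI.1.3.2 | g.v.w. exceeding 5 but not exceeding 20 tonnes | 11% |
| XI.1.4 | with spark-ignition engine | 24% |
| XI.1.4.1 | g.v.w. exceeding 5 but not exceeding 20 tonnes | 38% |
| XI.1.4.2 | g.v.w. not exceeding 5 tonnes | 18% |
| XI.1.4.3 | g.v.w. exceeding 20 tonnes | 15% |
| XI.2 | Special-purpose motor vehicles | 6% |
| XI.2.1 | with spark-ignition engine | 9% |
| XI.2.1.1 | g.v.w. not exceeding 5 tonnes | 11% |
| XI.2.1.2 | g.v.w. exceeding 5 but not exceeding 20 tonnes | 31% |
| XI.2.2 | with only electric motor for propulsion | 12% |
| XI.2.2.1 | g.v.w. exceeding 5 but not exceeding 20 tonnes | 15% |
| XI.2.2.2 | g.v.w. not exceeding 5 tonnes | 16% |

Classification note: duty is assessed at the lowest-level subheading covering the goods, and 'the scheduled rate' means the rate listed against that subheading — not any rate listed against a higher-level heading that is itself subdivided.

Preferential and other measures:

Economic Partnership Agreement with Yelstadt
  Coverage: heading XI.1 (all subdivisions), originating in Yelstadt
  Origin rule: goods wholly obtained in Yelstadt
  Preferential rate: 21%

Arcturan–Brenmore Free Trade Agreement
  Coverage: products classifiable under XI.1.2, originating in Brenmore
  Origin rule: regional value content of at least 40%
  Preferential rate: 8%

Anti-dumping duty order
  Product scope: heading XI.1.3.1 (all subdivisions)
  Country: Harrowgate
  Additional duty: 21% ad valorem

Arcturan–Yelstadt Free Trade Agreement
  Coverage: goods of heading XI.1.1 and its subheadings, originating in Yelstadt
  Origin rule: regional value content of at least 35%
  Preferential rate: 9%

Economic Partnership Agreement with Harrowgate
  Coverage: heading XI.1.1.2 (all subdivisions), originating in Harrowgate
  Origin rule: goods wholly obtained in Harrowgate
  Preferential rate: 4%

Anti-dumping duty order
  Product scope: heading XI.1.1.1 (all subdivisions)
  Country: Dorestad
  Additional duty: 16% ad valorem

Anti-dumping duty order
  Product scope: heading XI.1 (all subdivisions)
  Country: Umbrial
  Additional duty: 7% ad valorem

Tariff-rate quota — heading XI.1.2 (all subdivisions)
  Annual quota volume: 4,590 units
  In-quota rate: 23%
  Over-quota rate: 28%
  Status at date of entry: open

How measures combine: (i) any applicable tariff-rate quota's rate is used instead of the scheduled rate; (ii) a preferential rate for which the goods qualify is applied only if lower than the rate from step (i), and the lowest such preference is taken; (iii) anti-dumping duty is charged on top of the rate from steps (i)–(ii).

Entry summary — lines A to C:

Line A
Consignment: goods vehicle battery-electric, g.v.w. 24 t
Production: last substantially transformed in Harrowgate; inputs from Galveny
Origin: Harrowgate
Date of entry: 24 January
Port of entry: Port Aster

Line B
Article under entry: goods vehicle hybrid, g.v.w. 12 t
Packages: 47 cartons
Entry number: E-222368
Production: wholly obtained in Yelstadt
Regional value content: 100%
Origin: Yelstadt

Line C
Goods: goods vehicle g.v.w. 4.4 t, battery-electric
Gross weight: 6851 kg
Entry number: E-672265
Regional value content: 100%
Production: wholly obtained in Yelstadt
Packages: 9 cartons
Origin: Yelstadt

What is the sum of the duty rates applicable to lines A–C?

Line A: goods vehicle → XI.1; battery-electric → XI.1.1; g.v.w. 24 t → XI.1.1.3. Scheduled 34%. Harrowgate agreement on XI.1.1.2: XI.1.1.3 not covered. → 34%.
Line B: goods vehicle → XI.1; hybrid → XI.1.2; g.v.w. 12 t → XI.1.2.1. Scheduled 37%. quota on XI.1.2 open → in-quota 23%; Yelstadt agreement on XI.1: wholly obtained → 21% available; Yelstadt agreement on XI.1.1: XI.1.2.1 not covered; preferential 21%. → 21%.
Line C: goods vehicle → XI.1; battery-electric → XI.1.1; g.v.w. 4.4 t → XI.1.1.2. Scheduled 3%. Yelstadt agreement on XI.1: wholly obtained → 21% available; Yelstadt agreement on XI.1.1: RVC ≥ 35% → 9% available; preference 9% not lower than 3% → no reduction. → 3%.
Sum: 34% + 21% + 3% = 58%.

58%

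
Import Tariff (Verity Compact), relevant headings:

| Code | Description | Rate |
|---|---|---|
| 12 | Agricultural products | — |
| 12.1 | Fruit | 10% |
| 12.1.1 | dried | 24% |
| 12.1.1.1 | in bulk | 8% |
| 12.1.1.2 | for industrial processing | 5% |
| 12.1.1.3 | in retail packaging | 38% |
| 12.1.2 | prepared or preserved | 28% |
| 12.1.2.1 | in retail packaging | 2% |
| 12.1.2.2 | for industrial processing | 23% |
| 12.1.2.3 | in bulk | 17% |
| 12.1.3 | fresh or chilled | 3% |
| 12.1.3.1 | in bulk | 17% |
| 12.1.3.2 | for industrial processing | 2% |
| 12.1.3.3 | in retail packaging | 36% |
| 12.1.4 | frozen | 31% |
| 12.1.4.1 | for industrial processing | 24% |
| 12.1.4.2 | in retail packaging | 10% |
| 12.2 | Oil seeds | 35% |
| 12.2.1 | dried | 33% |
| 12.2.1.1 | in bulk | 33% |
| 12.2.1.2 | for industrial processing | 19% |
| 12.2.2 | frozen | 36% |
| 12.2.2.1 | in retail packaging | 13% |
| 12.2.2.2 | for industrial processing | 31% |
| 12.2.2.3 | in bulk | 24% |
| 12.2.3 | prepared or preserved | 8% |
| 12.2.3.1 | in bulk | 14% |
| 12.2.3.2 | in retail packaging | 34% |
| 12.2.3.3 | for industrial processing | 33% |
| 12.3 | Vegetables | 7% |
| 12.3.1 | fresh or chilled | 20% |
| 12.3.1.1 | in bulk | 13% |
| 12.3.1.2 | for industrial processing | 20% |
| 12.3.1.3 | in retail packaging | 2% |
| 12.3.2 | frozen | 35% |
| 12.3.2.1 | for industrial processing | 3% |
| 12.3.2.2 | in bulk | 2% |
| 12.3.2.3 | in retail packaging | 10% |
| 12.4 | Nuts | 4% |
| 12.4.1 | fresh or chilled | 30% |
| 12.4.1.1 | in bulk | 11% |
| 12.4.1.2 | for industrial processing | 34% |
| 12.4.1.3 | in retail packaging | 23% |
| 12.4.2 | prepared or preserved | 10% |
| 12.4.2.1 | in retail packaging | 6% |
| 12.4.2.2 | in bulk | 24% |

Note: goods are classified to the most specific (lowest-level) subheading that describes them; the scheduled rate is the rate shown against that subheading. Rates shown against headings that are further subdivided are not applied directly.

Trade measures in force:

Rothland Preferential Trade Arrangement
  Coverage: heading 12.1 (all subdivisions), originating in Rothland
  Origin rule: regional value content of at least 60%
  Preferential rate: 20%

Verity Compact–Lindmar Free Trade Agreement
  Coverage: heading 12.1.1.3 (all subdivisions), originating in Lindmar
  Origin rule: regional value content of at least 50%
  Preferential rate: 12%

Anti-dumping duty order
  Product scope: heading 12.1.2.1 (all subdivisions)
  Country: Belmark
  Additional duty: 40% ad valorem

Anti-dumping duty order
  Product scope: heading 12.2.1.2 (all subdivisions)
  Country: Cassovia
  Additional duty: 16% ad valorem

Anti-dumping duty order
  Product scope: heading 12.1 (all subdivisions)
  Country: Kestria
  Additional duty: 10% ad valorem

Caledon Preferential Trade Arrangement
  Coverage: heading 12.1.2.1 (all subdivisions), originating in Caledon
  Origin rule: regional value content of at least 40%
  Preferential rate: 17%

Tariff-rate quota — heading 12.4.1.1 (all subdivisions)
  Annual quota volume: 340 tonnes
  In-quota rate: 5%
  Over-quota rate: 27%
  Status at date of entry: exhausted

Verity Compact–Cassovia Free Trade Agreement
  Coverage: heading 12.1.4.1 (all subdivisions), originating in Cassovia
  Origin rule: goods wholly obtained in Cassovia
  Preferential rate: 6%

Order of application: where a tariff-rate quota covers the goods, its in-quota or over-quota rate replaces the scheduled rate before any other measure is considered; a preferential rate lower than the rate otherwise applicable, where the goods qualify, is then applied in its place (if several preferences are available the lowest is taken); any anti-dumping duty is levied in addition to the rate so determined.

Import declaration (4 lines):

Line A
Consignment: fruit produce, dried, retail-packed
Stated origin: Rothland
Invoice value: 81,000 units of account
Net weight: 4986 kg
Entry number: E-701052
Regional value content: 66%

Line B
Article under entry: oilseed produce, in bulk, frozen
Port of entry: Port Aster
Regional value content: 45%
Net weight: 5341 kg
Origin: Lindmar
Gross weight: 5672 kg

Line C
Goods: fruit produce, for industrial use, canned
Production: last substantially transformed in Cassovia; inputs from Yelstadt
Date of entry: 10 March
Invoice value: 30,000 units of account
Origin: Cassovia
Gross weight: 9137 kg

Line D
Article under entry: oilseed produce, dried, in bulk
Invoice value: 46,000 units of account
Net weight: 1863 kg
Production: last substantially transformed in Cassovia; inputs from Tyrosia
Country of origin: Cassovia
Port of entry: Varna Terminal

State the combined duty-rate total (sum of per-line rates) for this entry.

Line A: fruit → 12.1; dried → 12.1.1; retail-packed → 12.1.1.3. Scheduled 38%. Rothland agreement on 12.1: RVC ≥ 60% → 20% available; preferential 20%. → 20%.
Line B: oilseed → 12.2; frozen → 12.2.2; in bulk → 12.2.2.3. Scheduled 24%. Lindmar agreement on 12.1.1.3: 12.2.2.3 not covered. → 24%.
Line C: fruit → 12.1; canned → 12.1.2; for industrial use → 12.1.2.2. Scheduled 23%. Cassovia agreement on 12.1.4.1: 12.1.2.2 not covered. → 23%.
Line D: oilseed → 12.2; dried → 12.2.1; in bulk → 12.2.1.1. Scheduled 33%. Cassovia agreement on 12.1.4.1: 12.2.1.1 not covered. → 33%.
Sum: 20% + 24% + 23% + 33% = 100%.

100%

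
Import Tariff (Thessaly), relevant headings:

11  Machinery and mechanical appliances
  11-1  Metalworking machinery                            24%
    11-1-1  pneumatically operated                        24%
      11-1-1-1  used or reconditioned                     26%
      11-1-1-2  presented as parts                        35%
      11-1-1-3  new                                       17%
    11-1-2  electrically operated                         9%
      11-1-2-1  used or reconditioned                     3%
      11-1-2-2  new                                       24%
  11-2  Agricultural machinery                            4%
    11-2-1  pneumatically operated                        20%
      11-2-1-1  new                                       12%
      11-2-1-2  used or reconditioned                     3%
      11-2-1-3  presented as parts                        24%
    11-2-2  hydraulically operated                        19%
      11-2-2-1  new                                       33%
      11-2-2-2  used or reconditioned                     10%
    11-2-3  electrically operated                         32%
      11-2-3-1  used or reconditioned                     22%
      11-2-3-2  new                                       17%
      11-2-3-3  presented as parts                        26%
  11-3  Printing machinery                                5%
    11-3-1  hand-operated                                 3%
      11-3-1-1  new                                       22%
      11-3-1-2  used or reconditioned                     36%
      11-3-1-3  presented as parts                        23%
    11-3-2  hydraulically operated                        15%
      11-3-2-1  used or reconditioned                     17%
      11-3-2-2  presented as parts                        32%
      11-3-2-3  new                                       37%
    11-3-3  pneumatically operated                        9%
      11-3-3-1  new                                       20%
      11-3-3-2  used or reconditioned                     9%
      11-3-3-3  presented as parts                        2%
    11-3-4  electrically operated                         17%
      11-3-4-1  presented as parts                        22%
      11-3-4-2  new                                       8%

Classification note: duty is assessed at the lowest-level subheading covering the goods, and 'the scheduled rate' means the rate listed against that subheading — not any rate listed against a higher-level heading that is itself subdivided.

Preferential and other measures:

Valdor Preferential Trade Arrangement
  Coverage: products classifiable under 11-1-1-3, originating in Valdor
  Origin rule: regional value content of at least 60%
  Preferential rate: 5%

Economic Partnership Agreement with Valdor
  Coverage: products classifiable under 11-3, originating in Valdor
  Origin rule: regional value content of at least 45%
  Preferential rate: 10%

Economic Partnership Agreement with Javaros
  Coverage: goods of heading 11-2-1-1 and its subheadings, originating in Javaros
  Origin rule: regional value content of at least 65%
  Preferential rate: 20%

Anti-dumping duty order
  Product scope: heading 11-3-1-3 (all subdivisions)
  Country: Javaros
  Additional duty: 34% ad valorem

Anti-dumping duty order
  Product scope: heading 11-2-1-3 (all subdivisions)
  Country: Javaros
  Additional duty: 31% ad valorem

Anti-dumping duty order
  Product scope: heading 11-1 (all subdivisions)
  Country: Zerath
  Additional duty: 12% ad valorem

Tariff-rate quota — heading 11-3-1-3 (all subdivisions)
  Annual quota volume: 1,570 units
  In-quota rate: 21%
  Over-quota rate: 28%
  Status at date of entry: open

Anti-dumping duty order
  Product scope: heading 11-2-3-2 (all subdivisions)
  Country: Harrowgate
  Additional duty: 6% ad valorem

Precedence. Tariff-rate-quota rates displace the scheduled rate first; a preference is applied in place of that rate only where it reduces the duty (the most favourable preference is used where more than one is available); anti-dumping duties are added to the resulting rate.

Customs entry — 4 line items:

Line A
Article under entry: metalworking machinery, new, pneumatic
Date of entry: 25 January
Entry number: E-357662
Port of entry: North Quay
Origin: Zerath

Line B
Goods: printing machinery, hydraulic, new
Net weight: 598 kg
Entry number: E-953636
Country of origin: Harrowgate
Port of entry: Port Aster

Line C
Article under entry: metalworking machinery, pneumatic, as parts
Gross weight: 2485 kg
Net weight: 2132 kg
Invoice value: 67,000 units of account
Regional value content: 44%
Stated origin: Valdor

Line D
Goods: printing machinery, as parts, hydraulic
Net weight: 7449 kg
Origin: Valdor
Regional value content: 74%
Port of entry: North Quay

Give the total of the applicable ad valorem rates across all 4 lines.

111%

Line A: metalworking → 11-1; pneumatic → 11-1-1; new → 11-1-1-3. Scheduled 17%. anti-dumping (Zerath, 11-1): +12%; total 17% + 12% = 29%. → 29%.
Line B: printing → 11-3; hydraulic → 11-3-2; new → 11-3-2-3. Scheduled 37%. No special measure applies. → 37%.
Line C: metalworking → 11-1; pneumatic → 11-1-1; as parts → 11-1-1-2. Scheduled 35%. Valdor agreement on 11-1-1-3: 11-1-1-2 not covered; Valdor agreement on 11-3: 11-1-1-2 not covered. → 35%.
Line D: printing → 11-3; hydraulic → 11-3-2; as parts → 11-3-2-2. Scheduled 32%. Valdor agreement on 11-1-1-3: 11-3-2-2 not covered; Valdor agreement on 11-3: RVC ≥ 45% → 10% available; preferential 10%. → 10%.
Sum: 29% + 37% + 35% + 10% = 111%.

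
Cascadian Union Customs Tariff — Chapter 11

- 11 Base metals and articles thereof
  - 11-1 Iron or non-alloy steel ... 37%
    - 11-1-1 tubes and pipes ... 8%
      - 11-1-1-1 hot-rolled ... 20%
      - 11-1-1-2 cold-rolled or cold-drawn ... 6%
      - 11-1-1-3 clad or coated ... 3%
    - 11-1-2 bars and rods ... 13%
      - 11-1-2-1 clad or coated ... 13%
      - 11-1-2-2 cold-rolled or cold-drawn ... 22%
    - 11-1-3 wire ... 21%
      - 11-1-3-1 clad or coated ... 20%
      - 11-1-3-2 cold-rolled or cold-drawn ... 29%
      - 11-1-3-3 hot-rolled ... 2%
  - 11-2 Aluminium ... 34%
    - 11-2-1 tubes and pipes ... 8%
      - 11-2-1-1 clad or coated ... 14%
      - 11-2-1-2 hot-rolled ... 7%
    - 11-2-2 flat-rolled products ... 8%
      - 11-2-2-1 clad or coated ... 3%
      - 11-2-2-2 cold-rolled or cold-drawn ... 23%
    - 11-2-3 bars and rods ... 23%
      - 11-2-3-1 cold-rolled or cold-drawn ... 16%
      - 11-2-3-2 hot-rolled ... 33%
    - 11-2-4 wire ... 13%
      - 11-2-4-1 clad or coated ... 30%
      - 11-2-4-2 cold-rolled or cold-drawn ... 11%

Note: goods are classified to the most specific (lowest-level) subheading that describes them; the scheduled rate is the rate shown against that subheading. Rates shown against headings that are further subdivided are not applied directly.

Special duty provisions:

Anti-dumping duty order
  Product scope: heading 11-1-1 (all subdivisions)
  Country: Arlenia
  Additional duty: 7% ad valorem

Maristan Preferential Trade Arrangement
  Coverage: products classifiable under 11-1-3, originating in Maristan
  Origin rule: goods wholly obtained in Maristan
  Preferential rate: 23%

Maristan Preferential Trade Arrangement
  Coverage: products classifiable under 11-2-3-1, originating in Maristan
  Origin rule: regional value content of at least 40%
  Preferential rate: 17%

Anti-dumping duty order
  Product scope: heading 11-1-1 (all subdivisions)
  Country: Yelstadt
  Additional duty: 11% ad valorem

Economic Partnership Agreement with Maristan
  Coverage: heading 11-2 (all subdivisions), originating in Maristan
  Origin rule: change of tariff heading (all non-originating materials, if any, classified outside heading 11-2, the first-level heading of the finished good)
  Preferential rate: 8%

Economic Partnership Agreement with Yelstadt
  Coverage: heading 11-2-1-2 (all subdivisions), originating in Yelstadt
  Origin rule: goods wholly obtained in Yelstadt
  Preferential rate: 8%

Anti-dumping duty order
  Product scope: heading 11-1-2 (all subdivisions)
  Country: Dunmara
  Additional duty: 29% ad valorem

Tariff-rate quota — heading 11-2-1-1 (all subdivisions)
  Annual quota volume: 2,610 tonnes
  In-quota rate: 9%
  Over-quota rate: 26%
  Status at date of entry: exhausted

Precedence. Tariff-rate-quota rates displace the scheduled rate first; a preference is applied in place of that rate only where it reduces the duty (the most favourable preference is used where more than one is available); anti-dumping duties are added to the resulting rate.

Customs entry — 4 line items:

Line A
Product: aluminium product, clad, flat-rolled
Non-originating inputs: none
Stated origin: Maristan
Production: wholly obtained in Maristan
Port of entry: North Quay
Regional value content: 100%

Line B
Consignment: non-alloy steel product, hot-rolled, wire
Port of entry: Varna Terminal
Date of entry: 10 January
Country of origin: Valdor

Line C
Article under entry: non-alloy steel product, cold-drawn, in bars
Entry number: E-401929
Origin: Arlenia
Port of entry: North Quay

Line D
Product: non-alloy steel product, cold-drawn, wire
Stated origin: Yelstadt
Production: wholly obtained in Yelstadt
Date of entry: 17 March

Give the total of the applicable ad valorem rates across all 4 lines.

Line A: aluminium → 11-2; flat-rolled → 11-2-2; clad → 11-2-2-1. Scheduled 3%. Maristan agreement on 11-1-3: 11-2-2-1 not covered; Maristan agreement on 11-2-3-1: 11-2-2-1 not covered; Maristan agreement on 11-2: CTH met → 8% available; preference 8% not lower than 3% → no reduction. → 3%.
Line B: non-alloy steel → 11-1; wire → 11-1-3; hot-rolled → 11-1-3-3. Scheduled 2%. No special measure applies. → 2%.
Line C: non-alloy steel → 11-1; in bars → 11-1-2; cold-drawn → 11-1-2-2. Scheduled 22%. No special measure applies. → 22%.
Line D: non-alloy steel → 11-1; wire → 11-1-3; cold-drawn → 11-1-3-2. Scheduled 29%. Yelstadt agreement on 11-2-1-2: 11-1-3-2 not covered. → 29%.
Sum: 3% + 2% + 22% + 29% = 56%.

56%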